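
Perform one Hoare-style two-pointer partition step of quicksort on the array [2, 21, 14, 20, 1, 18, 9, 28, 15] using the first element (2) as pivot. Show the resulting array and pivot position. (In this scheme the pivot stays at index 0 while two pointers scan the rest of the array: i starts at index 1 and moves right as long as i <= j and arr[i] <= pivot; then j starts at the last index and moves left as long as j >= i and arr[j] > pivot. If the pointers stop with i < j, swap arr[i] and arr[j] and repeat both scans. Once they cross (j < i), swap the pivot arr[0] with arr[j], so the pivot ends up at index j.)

Hoare-style two-pointer partition with pivot = 2:

Initial array: [2, 21, 14, 20, 1, 18, 9, 28, 15]

Pointers start at i = 1, j = 8.
i stops at index 1 (arr[1]=21 > 2), j stops at index 4 (arr[4]=1 <= 2): swap arr[1] and arr[4], array becomes [2, 1, 14, 20, 21, 18, 9, 28, 15]
i ends at 2, j ends at 1: the pointers have crossed (j < i), so scanning stops.

Swap pivot arr[0] with arr[1] to place pivot at position 1: [1, 2, 14, 20, 21, 18, 9, 28, 15]
Pivot position: 1

After partitioning with pivot 2, the array becomes [1, 2, 14, 20, 21, 18, 9, 28, 15]. The pivot is placed at index 1. All elements to the left of the pivot are <= 2, and all elements to the right are > 2.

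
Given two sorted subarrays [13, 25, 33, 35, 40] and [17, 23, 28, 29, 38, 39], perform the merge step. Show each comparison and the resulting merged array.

Merging process:

Compare 13 vs 17: take 13 from left. Merged: [13]
Compare 25 vs 17: take 17 from right. Merged: [13, 17]
Compare 25 vs 23: take 23 from right. Merged: [13, 17, 23]
Compare 25 vs 28: take 25 from left. Merged: [13, 17, 23, 25]
Compare 33 vs 28: take 28 from right. Merged: [13, 17, 23, 25, 28]
Compare 33 vs 29: take 29 from right. Merged: [13, 17, 23, 25, 28, 29]
Compare 33 vs 38: take 33 from left. Merged: [13, 17, 23, 25, 28, 29, 33]
Compare 35 vs 38: take 35 from left. Merged: [13, 17, 23, 25, 28, 29, 33, 35]
Compare 40 vs 38: take 38 from right. Merged: [13, 17, 23, 25, 28, 29, 33, 35, 38]
Compare 40 vs 39: take 39 from right. Merged: [13, 17, 23, 25, 28, 29, 33, 35, 38, 39]
Append remaining from left: [40]. Merged: [13, 17, 23, 25, 28, 29, 33, 35, 38, 39, 40]

Final merged array: [13, 17, 23, 25, 28, 29, 33, 35, 38, 39, 40]
Total comparisons: 10

The merged array is [13, 17, 23, 25, 28, 29, 33, 35, 38, 39, 40], requiring 10 comparisons. The merge step runs in O(n) time where n is the total number of elements.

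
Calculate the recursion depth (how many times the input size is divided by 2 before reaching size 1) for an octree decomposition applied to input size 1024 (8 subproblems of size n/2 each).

For divide and conquer with division factor 2:

Problem sizes at each level:
Level 0: 1024
Level 1: 512
Level 2: 256
Level 3: 128
Level 4: 64
Level 5: 32
Level 6: 16
Level 7: 8
Level 8: 4
Level 9: 2
Level 10: 1

The root is level 0 and the size-1 base case is level 10 (the tree spans levels 0 through 10, i.e. 11 levels counting the root), so the depth is the number of divisions: log_2(1024) = 10

The recursion tree depth is log_2(1024) = 10. At each level, the problem size is divided by 2, so it takes 10 divisions to reduce to a base case of size 1. The algorithm makes 8 recursive calls at each level.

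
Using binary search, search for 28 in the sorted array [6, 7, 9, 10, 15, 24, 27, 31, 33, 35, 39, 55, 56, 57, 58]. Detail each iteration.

Binary search for 28 in [6, 7, 9, 10, 15, 24, 27, 31, 33, 35, 39, 55, 56, 57, 58]:

lo=0, hi=14, mid=7, arr[mid]=31 -> 31 > 28, search left half
lo=0, hi=6, mid=3, arr[mid]=10 -> 10 < 28, search right half
lo=4, hi=6, mid=5, arr[mid]=24 -> 24 < 28, search right half
lo=6, hi=6, mid=6, arr[mid]=27 -> 27 < 28, search right half
lo=7 > hi=6, target 28 not found

Binary search determines that 28 is not in the array after 4 comparisons. The search space was exhausted without finding the target.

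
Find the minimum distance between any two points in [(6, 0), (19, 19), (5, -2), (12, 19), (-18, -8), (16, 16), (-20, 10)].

Computing all pairwise distances among 7 points:

d((6, 0), (19, 19)) = 23.0217
d((6, 0), (5, -2)) = 2.2361 <-- minimum
d((6, 0), (12, 19)) = 19.9249
d((6, 0), (-18, -8)) = 25.2982
d((6, 0), (16, 16)) = 18.868
d((6, 0), (-20, 10)) = 27.8568
d((19, 19), (5, -2)) = 25.2389
d((19, 19), (12, 19)) = 7.0
d((19, 19), (-18, -8)) = 45.8039
d((19, 19), (16, 16)) = 4.2426
d((19, 19), (-20, 10)) = 40.025
d((5, -2), (12, 19)) = 22.1359
d((5, -2), (-18, -8)) = 23.7697
d((5, -2), (16, 16)) = 21.095
d((5, -2), (-20, 10)) = 27.7308
d((12, 19), (-18, -8)) = 40.3609
d((12, 19), (16, 16)) = 5.0
d((12, 19), (-20, 10)) = 33.2415
d((-18, -8), (16, 16)) = 41.6173
d((-18, -8), (-20, 10)) = 18.1108
d((16, 16), (-20, 10)) = 36.4966

Closest pair: (6, 0) and (5, -2) with distance 2.2361

The closest pair is (6, 0) and (5, -2) with Euclidean distance 2.2361. For 7 points, brute-force pairwise comparison is shown above. For large n, the divide-and-conquer algorithm (sort by x, recurse on halves, check the dividing strip) achieves O(n log n).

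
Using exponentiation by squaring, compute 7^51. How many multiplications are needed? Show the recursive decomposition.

Computing 7^51 by squaring (build up from 7^1; each line after the first costs one multiplication):

7^1 = 7
7^2 = (7^1)^2 = 7^2 = 49
7^3 = 7 * 7^2 = 7 * 49 = 343
7^6 = (7^3)^2 = 343^2 = 117649
7^12 = (7^6)^2 = 117649^2 = 13841287201
7^24 = (7^12)^2 = 13841287201^2 = 191581231380566414401
7^25 = 7 * 7^24 = 7 * 191581231380566414401 = 1341068619663964900807
7^50 = (7^25)^2 = 1341068619663964900807^2 = 1798465042647412146620280340569649349251249
7^51 = 7 * 7^50 = 7 * 1798465042647412146620280340569649349251249 = 12589255298531885026341962383987545444758743

Result: 12589255298531885026341962383987545444758743
Multiplications needed: 8 (8 lines after 7^1)

7^51 = 12589255298531885026341962383987545444758743. Using exponentiation by squaring, this requires 8 multiplications. The key idea: if the exponent is even, square the half-power; if odd, multiply by the base once.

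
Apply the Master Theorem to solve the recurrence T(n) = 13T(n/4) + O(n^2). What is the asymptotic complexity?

Master Theorem for T(n) = 13T(n/4) + O(n^2):

a = 13, b = 4, c = 2
log_b(a) = log_4(13) = 1.8502

Case 3: c = 2 > log_4(13) = 1.8502
T(n) = O(n^2) = O(n^2)

For T(n) = 13T(n/4) + O(n^2): log_4(13) = 1.8502. This is Case 3 of the Master Theorem (c > log_b(a), work dominated by root), giving O(n^2).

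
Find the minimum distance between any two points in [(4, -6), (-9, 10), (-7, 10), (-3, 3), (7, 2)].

Computing all pairwise distances among 5 points:

d((4, -6), (-9, 10)) = 20.6155
d((4, -6), (-7, 10)) = 19.4165
d((4, -6), (-3, 3)) = 11.4018
d((4, -6), (7, 2)) = 8.544
d((-9, 10), (-7, 10)) = 2.0 <-- minimum
d((-9, 10), (-3, 3)) = 9.2195
d((-9, 10), (7, 2)) = 17.8885
d((-7, 10), (-3, 3)) = 8.0623
d((-7, 10), (7, 2)) = 16.1245
d((-3, 3), (7, 2)) = 10.0499

Closest pair: (-9, 10) and (-7, 10) with distance 2.0

The closest pair is (-9, 10) and (-7, 10) with Euclidean distance 2.0. For 5 points, brute-force pairwise comparison is shown above. For large n, the divide-and-conquer algorithm (sort by x, recurse on halves, check the dividing strip) achieves O(n log n).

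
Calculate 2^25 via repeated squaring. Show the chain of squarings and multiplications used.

Computing 2^25 by squaring (build up from 2^1; each line after the first costs one multiplication):

2^1 = 2
2^2 = (2^1)^2 = 2^2 = 4
2^3 = 2 * 2^2 = 2 * 4 = 8
2^6 = (2^3)^2 = 8^2 = 64
2^12 = (2^6)^2 = 64^2 = 4096
2^24 = (2^12)^2 = 4096^2 = 16777216
2^25 = 2 * 2^24 = 2 * 16777216 = 33554432

Result: 33554432
Multiplications needed: 6 (6 lines after 2^1)

2^25 = 33554432. Using exponentiation by squaring, this requires 6 multiplications. The key idea: if the exponent is even, square the half-power; if odd, multiply by the base once.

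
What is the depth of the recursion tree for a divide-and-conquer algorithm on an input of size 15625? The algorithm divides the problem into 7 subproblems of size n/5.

For divide and conquer with division factor 5:

Problem sizes at each level:
Level 0: 15625
Level 1: 3125
Level 2: 625
Level 3: 125
Level 4: 25
Level 5: 5
Level 6: 1

The root is level 0 and the size-1 base case is level 6 (the tree spans levels 0 through 6, i.e. 7 levels counting the root), so the depth is the number of divisions: log_5(15625) = 6

The recursion tree depth is log_5(15625) = 6. At each level, the problem size is divided by 5, so it takes 6 divisions to reduce to a base case of size 1. The algorithm makes 7 recursive calls at each level.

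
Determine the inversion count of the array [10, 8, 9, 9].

Finding inversions in [10, 8, 9, 9]:

(0, 1): arr[0]=10 > arr[1]=8
(0, 2): arr[0]=10 > arr[2]=9
(0, 3): arr[0]=10 > arr[3]=9

Total inversions: 3

The array has 3 inversion(s): (0,1), (0,2), (0,3). Each pair (i,j) satisfies i < j and arr[i] > arr[j].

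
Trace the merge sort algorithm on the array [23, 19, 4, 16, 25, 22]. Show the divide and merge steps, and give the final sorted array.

Merge sort trace:

Split: [23, 19, 4, 16, 25, 22] -> [23, 19, 4] and [16, 25, 22]
  Split: [23, 19, 4] -> [23] and [19, 4]
    Split: [19, 4] -> [19] and [4]
    Merge: [19] + [4] -> [4, 19]
  Merge: [23] + [4, 19] -> [4, 19, 23]
  Split: [16, 25, 22] -> [16] and [25, 22]
    Split: [25, 22] -> [25] and [22]
    Merge: [25] + [22] -> [22, 25]
  Merge: [16] + [22, 25] -> [16, 22, 25]
Merge: [4, 19, 23] + [16, 22, 25] -> [4, 16, 19, 22, 23, 25]

Final sorted array: [4, 16, 19, 22, 23, 25]

The merge sort proceeds by recursively splitting the array and merging sorted halves.
After all merges, the sorted array is [4, 16, 19, 22, 23, 25].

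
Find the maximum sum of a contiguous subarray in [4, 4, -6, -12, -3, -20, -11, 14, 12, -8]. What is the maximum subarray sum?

Using Kadane's algorithm on [4, 4, -6, -12, -3, -20, -11, 14, 12, -8]:

Scanning through the array:
Position 1 (value 4): max_ending_here = 8, max_so_far = 8
Position 2 (value -6): max_ending_here = 2, max_so_far = 8
Position 3 (value -12): max_ending_here = -10, max_so_far = 8
Position 4 (value -3): max_ending_here = -3, max_so_far = 8
Position 5 (value -20): max_ending_here = -20, max_so_far = 8
Position 6 (value -11): max_ending_here = -11, max_so_far = 8
Position 7 (value 14): max_ending_here = 14, max_so_far = 14
Position 8 (value 12): max_ending_here = 26, max_so_far = 26
Position 9 (value -8): max_ending_here = 18, max_so_far = 26

Maximum subarray: [14, 12]
Maximum sum: 26

The maximum subarray is [14, 12] with sum 26. This subarray runs from index 7 to index 8.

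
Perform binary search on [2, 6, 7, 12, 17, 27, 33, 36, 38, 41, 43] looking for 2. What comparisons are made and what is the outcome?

Binary search for 2 in [2, 6, 7, 12, 17, 27, 33, 36, 38, 41, 43]:

lo=0, hi=10, mid=5, arr[mid]=27 -> 27 > 2, search left half
lo=0, hi=4, mid=2, arr[mid]=7 -> 7 > 2, search left half
lo=0, hi=1, mid=0, arr[mid]=2 -> Found target at index 0!

Binary search finds 2 at index 0 after 3 comparisons. The search repeatedly halves the search space by comparing with the middle element.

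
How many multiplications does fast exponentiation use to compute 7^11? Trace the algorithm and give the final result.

Computing 7^11 by squaring (build up from 7^1; each line after the first costs one multiplication):

7^1 = 7
7^2 = (7^1)^2 = 7^2 = 49
7^4 = (7^2)^2 = 49^2 = 2401
7^5 = 7 * 7^4 = 7 * 2401 = 16807
7^10 = (7^5)^2 = 16807^2 = 282475249
7^11 = 7 * 7^10 = 7 * 282475249 = 1977326743

Result: 1977326743
Multiplications needed: 5 (5 lines after 7^1)

7^11 = 1977326743. Using exponentiation by squaring, this requires 5 multiplications. The key idea: if the exponent is even, square the half-power; if odd, multiply by the base once.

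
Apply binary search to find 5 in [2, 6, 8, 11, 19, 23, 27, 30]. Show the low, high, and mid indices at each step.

Binary search for 5 in [2, 6, 8, 11, 19, 23, 27, 30]:

lo=0, hi=7, mid=3, arr[mid]=11 -> 11 > 5, search left half
lo=0, hi=2, mid=1, arr[mid]=6 -> 6 > 5, search left half
lo=0, hi=0, mid=0, arr[mid]=2 -> 2 < 5, search right half
lo=1 > hi=0, target 5 not found

Binary search determines that 5 is not in the array after 3 comparisons. The search space was exhausted without finding the target.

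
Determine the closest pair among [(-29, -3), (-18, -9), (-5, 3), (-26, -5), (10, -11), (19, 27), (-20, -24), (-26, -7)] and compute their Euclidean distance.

Computing all pairwise distances among 8 points:

d((-29, -3), (-18, -9)) = 12.53
d((-29, -3), (-5, 3)) = 24.7386
d((-29, -3), (-26, -5)) = 3.6056
d((-29, -3), (10, -11)) = 39.8121
d((-29, -3), (19, 27)) = 56.6039
d((-29, -3), (-20, -24)) = 22.8473
d((-29, -3), (-26, -7)) = 5.0
d((-18, -9), (-5, 3)) = 17.6918
d((-18, -9), (-26, -5)) = 8.9443
d((-18, -9), (10, -11)) = 28.0713
d((-18, -9), (19, 27)) = 51.6236
d((-18, -9), (-20, -24)) = 15.1327
d((-18, -9), (-26, -7)) = 8.2462
d((-5, 3), (-26, -5)) = 22.4722
d((-5, 3), (10, -11)) = 20.5183
d((-5, 3), (19, 27)) = 33.9411
d((-5, 3), (-20, -24)) = 30.8869
d((-5, 3), (-26, -7)) = 23.2594
d((-26, -5), (10, -11)) = 36.4966
d((-26, -5), (19, 27)) = 55.2178
d((-26, -5), (-20, -24)) = 19.9249
d((-26, -5), (-26, -7)) = 2.0 <-- minimum
d((10, -11), (19, 27)) = 39.0512
d((10, -11), (-20, -24)) = 32.6956
d((10, -11), (-26, -7)) = 36.2215
d((19, 27), (-20, -24)) = 64.2028
d((19, 27), (-26, -7)) = 56.4004
d((-20, -24), (-26, -7)) = 18.0278

Closest pair: (-26, -5) and (-26, -7) with distance 2.0

The closest pair is (-26, -5) and (-26, -7) with Euclidean distance 2.0. For 8 points, brute-force pairwise comparison is shown above. For large n, the divide-and-conquer algorithm (sort by x, recurse on halves, check the dividing strip) achieves O(n log n).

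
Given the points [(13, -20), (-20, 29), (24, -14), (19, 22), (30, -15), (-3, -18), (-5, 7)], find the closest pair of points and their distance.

Computing all pairwise distances among 7 points:

d((13, -20), (-20, 29)) = 59.0762
d((13, -20), (24, -14)) = 12.53
d((13, -20), (19, 22)) = 42.4264
d((13, -20), (30, -15)) = 17.72
d((13, -20), (-3, -18)) = 16.1245
d((13, -20), (-5, 7)) = 32.45
d((-20, 29), (24, -14)) = 61.5224
d((-20, 29), (19, 22)) = 39.6232
d((-20, 29), (30, -15)) = 66.6033
d((-20, 29), (-3, -18)) = 49.98
d((-20, 29), (-5, 7)) = 26.6271
d((24, -14), (19, 22)) = 36.3456
d((24, -14), (30, -15)) = 6.0828 <-- minimum
d((24, -14), (-3, -18)) = 27.2947
d((24, -14), (-5, 7)) = 35.805
d((19, 22), (30, -15)) = 38.6005
d((19, 22), (-3, -18)) = 45.6508
d((19, 22), (-5, 7)) = 28.3019
d((30, -15), (-3, -18)) = 33.1361
d((30, -15), (-5, 7)) = 41.3401
d((-3, -18), (-5, 7)) = 25.0799

Closest pair: (24, -14) and (30, -15) with distance 6.0828

The closest pair is (24, -14) and (30, -15) with Euclidean distance 6.0828. For 7 points, brute-force pairwise comparison is shown above. For large n, the divide-and-conquer algorithm (sort by x, recurse on halves, check the dividing strip) achieves O(n log n).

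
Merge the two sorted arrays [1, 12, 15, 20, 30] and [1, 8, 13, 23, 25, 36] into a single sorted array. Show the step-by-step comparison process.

Merging process:

Compare 1 vs 1: take 1 from left. Merged: [1]
Compare 12 vs 1: take 1 from right. Merged: [1, 1]
Compare 12 vs 8: take 8 from right. Merged: [1, 1, 8]
Compare 12 vs 13: take 12 from left. Merged: [1, 1, 8, 12]
Compare 15 vs 13: take 13 from right. Merged: [1, 1, 8, 12, 13]
Compare 15 vs 23: take 15 from left. Merged: [1, 1, 8, 12, 13, 15]
Compare 20 vs 23: take 20 from left. Merged: [1, 1, 8, 12, 13, 15, 20]
Compare 30 vs 23: take 23 from right. Merged: [1, 1, 8, 12, 13, 15, 20, 23]
Compare 30 vs 25: take 25 from right. Merged: [1, 1, 8, 12, 13, 15, 20, 23, 25]
Compare 30 vs 36: take 30 from left. Merged: [1, 1, 8, 12, 13, 15, 20, 23, 25, 30]
Append remaining from right: [36]. Merged: [1, 1, 8, 12, 13, 15, 20, 23, 25, 30, 36]

Final merged array: [1, 1, 8, 12, 13, 15, 20, 23, 25, 30, 36]
Total comparisons: 10

The merged array is [1, 1, 8, 12, 13, 15, 20, 23, 25, 30, 36], requiring 10 comparisons. The merge step runs in O(n) time where n is the total number of elements.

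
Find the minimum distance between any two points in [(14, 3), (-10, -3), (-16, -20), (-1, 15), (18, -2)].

Computing all pairwise distances among 5 points:

d((14, 3), (-10, -3)) = 24.7386
d((14, 3), (-16, -20)) = 37.8021
d((14, 3), (-1, 15)) = 19.2094
d((14, 3), (18, -2)) = 6.4031 <-- minimum
d((-10, -3), (-16, -20)) = 18.0278
d((-10, -3), (-1, 15)) = 20.1246
d((-10, -3), (18, -2)) = 28.0179
d((-16, -20), (-1, 15)) = 38.0789
d((-16, -20), (18, -2)) = 38.4708
d((-1, 15), (18, -2)) = 25.4951

Closest pair: (14, 3) and (18, -2) with distance 6.4031

The closest pair is (14, 3) and (18, -2) with Euclidean distance 6.4031. For 5 points, brute-force pairwise comparison is shown above. For large n, the divide-and-conquer algorithm (sort by x, recurse on halves, check the dividing strip) achieves O(n log n).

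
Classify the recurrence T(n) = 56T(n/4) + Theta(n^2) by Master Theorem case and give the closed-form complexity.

Master Theorem for T(n) = 56T(n/4) + O(n^2):

a = 56, b = 4, c = 2
log_b(a) = log_4(56) = 2.9037

Case 1: c = 2 < log_4(56) = 2.9037
T(n) = O(n^(log_4 56))

For T(n) = 56T(n/4) + O(n^2): log_4(56) = 2.9037. This is Case 1 of the Master Theorem (c < log_b(a), work dominated by leaves), giving O(n^(log_4 56)).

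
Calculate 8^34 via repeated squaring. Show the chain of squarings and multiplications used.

Computing 8^34 by squaring (build up from 8^1; each line after the first costs one multiplication):

8^1 = 8
8^2 = (8^1)^2 = 8^2 = 64
8^4 = (8^2)^2 = 64^2 = 4096
8^8 = (8^4)^2 = 4096^2 = 16777216
8^16 = (8^8)^2 = 16777216^2 = 281474976710656
8^17 = 8 * 8^16 = 8 * 281474976710656 = 2251799813685248
8^34 = (8^17)^2 = 2251799813685248^2 = 5070602400912917605986812821504

Result: 5070602400912917605986812821504
Multiplications needed: 6 (6 lines after 8^1)

8^34 = 5070602400912917605986812821504. Using exponentiation by squaring, this requires 6 multiplications. The key idea: if the exponent is even, square the half-power; if odd, multiply by the base once.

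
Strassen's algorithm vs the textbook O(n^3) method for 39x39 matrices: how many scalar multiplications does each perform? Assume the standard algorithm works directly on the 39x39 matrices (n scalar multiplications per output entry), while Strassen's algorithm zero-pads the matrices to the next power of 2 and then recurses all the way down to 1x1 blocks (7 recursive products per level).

Matrix multiplication for 39x39 matrices:

Strassen's algorithm requires power-of-2 dimensions. Pad 39x39 to 64x64 (next power of 2).

Standard algorithm: 39^3 = 59319 multiplications
Strassen's algorithm: 7^(log2(64)) = 7^6 = 117649 multiplications
Difference: 59319 - 117649 = -58330 (Strassen uses MORE here due to padding overhead — for small or just-over-power-of-2 n, padding can outweigh the per-level savings)

Standard: 59319 multiplications (39^3). Strassen: 117649 multiplications (7^6, after padding to 64x64). Strassen reduces 8 recursive multiplications to 7 at each level.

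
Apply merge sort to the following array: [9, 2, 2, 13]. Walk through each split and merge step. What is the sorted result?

Merge sort trace:

Split: [9, 2, 2, 13] -> [9, 2] and [2, 13]
  Split: [9, 2] -> [9] and [2]
  Merge: [9] + [2] -> [2, 9]
  Split: [2, 13] -> [2] and [13]
  Merge: [2] + [13] -> [2, 13]
Merge: [2, 9] + [2, 13] -> [2, 2, 9, 13]

Final sorted array: [2, 2, 9, 13]

The merge sort proceeds by recursively splitting the array and merging sorted halves.
After all merges, the sorted array is [2, 2, 9, 13].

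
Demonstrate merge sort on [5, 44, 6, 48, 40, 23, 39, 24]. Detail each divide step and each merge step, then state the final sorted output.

Merge sort trace:

Split: [5, 44, 6, 48, 40, 23, 39, 24] -> [5, 44, 6, 48] and [40, 23, 39, 24]
  Split: [5, 44, 6, 48] -> [5, 44] and [6, 48]
    Split: [5, 44] -> [5] and [44]
    Merge: [5] + [44] -> [5, 44]
    Split: [6, 48] -> [6] and [48]
    Merge: [6] + [48] -> [6, 48]
  Merge: [5, 44] + [6, 48] -> [5, 6, 44, 48]
  Split: [40, 23, 39, 24] -> [40, 23] and [39, 24]
    Split: [40, 23] -> [40] and [23]
    Merge: [40] + [23] -> [23, 40]
    Split: [39, 24] -> [39] and [24]
    Merge: [39] + [24] -> [24, 39]
  Merge: [23, 40] + [24, 39] -> [23, 24, 39, 40]
Merge: [5, 6, 44, 48] + [23, 24, 39, 40] -> [5, 6, 23, 24, 39, 40, 44, 48]

Final sorted array: [5, 6, 23, 24, 39, 40, 44, 48]

The merge sort proceeds by recursively splitting the array and merging sorted halves.
After all merges, the sorted array is [5, 6, 23, 24, 39, 40, 44, 48].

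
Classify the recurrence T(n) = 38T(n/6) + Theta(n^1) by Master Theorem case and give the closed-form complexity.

Master Theorem for T(n) = 38T(n/6) + O(n^1):

a = 38, b = 6, c = 1
log_b(a) = log_6(38) = 2.0302

Case 1: c = 1 < log_6(38) = 2.0302
T(n) = O(n^(log_6 38))

For T(n) = 38T(n/6) + O(n^1): log_6(38) = 2.0302. This is Case 1 of the Master Theorem (c < log_b(a), work dominated by leaves), giving O(n^(log_6 38)).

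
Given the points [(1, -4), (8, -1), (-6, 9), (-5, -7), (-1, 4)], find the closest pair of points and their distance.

Computing all pairwise distances among 5 points:

d((1, -4), (8, -1)) = 7.6158
d((1, -4), (-6, 9)) = 14.7648
d((1, -4), (-5, -7)) = 6.7082 <-- minimum
d((1, -4), (-1, 4)) = 8.2462
d((8, -1), (-6, 9)) = 17.2047
d((8, -1), (-5, -7)) = 14.3178
d((8, -1), (-1, 4)) = 10.2956
d((-6, 9), (-5, -7)) = 16.0312
d((-6, 9), (-1, 4)) = 7.0711
d((-5, -7), (-1, 4)) = 11.7047

Closest pair: (1, -4) and (-5, -7) with distance 6.7082

The closest pair is (1, -4) and (-5, -7) with Euclidean distance 6.7082. For 5 points, brute-force pairwise comparison is shown above. For large n, the divide-and-conquer algorithm (sort by x, recurse on halves, check the dividing strip) achieves O(n log n).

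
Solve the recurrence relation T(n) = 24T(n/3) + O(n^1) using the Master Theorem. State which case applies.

Master Theorem for T(n) = 24T(n/3) + O(n^1):

a = 24, b = 3, c = 1
log_b(a) = log_3(24) = 2.8928

Case 1: c = 1 < log_3(24) = 2.8928
T(n) = O(n^(log_3 24))

For T(n) = 24T(n/3) + O(n^1): log_3(24) = 2.8928. This is Case 1 of the Master Theorem (c < log_b(a), work dominated by leaves), giving O(n^(log_3 24)).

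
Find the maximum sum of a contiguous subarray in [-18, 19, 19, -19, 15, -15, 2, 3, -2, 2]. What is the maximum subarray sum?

Using Kadane's algorithm on [-18, 19, 19, -19, 15, -15, 2, 3, -2, 2]:

Scanning through the array:
Position 1 (value 19): max_ending_here = 19, max_so_far = 19
Position 2 (value 19): max_ending_here = 38, max_so_far = 38
Position 3 (value -19): max_ending_here = 19, max_so_far = 38
Position 4 (value 15): max_ending_here = 34, max_so_far = 38
Position 5 (value -15): max_ending_here = 19, max_so_far = 38
Position 6 (value 2): max_ending_here = 21, max_so_far = 38
Position 7 (value 3): max_ending_here = 24, max_so_far = 38
Position 8 (value -2): max_ending_here = 22, max_so_far = 38
Position 9 (value 2): max_ending_here = 24, max_so_far = 38

Maximum subarray: [19, 19]
Maximum sum: 38

The maximum subarray is [19, 19] with sum 38. This subarray runs from index 1 to index 2.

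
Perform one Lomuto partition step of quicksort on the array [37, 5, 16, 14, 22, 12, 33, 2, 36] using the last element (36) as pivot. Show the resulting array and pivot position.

Lomuto partition with pivot = 36:

Initial array: [37, 5, 16, 14, 22, 12, 33, 2, 36]

arr[0]=37 > 36: no swap
arr[1]=5 <= 36: swap with position 0, array becomes [5, 37, 16, 14, 22, 12, 33, 2, 36]
arr[2]=16 <= 36: swap with position 1, array becomes [5, 16, 37, 14, 22, 12, 33, 2, 36]
arr[3]=14 <= 36: swap with position 2, array becomes [5, 16, 14, 37, 22, 12, 33, 2, 36]
arr[4]=22 <= 36: swap with position 3, array becomes [5, 16, 14, 22, 37, 12, 33, 2, 36]
arr[5]=12 <= 36: swap with position 4, array becomes [5, 16, 14, 22, 12, 37, 33, 2, 36]
arr[6]=33 <= 36: swap with position 5, array becomes [5, 16, 14, 22, 12, 33, 37, 2, 36]
arr[7]=2 <= 36: swap with position 6, array becomes [5, 16, 14, 22, 12, 33, 2, 37, 36]

Place pivot at position 7: [5, 16, 14, 22, 12, 33, 2, 36, 37]
Pivot position: 7

After partitioning with pivot 36, the array becomes [5, 16, 14, 22, 12, 33, 2, 36, 37]. The pivot is placed at index 7. All elements to the left of the pivot are <= 36, and all elements to the right are > 36.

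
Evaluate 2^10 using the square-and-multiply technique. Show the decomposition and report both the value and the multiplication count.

Computing 2^10 by squaring (build up from 2^1; each line after the first costs one multiplication):

2^1 = 2
2^2 = (2^1)^2 = 2^2 = 4
2^4 = (2^2)^2 = 4^2 = 16
2^5 = 2 * 2^4 = 2 * 16 = 32
2^10 = (2^5)^2 = 32^2 = 1024

Result: 1024
Multiplications needed: 4 (4 lines after 2^1)

2^10 = 1024. Using exponentiation by squaring, this requires 4 multiplications. The key idea: if the exponent is even, square the half-power; if odd, multiply by the base once.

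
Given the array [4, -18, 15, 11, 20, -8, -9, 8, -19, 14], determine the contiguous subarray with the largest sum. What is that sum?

Using Kadane's algorithm on [4, -18, 15, 11, 20, -8, -9, 8, -19, 14]:

Scanning through the array:
Position 1 (value -18): max_ending_here = -14, max_so_far = 4
Position 2 (value 15): max_ending_here = 15, max_so_far = 15
Position 3 (value 11): max_ending_here = 26, max_so_far = 26
Position 4 (value 20): max_ending_here = 46, max_so_far = 46
Position 5 (value -8): max_ending_here = 38, max_so_far = 46
Position 6 (value -9): max_ending_here = 29, max_so_far = 46
Position 7 (value 8): max_ending_here = 37, max_so_far = 46
Position 8 (value -19): max_ending_here = 18, max_so_far = 46
Position 9 (value 14): max_ending_here = 32, max_so_far = 46

Maximum subarray: [15, 11, 20]
Maximum sum: 46

The maximum subarray is [15, 11, 20] with sum 46. This subarray runs from index 2 to index 4.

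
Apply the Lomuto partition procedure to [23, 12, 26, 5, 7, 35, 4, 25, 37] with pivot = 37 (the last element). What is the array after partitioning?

Lomuto partition with pivot = 37:

Initial array: [23, 12, 26, 5, 7, 35, 4, 25, 37]

arr[0]=23 <= 37: swap with position 0, array becomes [23, 12, 26, 5, 7, 35, 4, 25, 37]
arr[1]=12 <= 37: swap with position 1, array becomes [23, 12, 26, 5, 7, 35, 4, 25, 37]
arr[2]=26 <= 37: swap with position 2, array becomes [23, 12, 26, 5, 7, 35, 4, 25, 37]
arr[3]=5 <= 37: swap with position 3, array becomes [23, 12, 26, 5, 7, 35, 4, 25, 37]
arr[4]=7 <= 37: swap with position 4, array becomes [23, 12, 26, 5, 7, 35, 4, 25, 37]
arr[5]=35 <= 37: swap with position 5, array becomes [23, 12, 26, 5, 7, 35, 4, 25, 37]
arr[6]=4 <= 37: swap with position 6, array becomes [23, 12, 26, 5, 7, 35, 4, 25, 37]
arr[7]=25 <= 37: swap with position 7, array becomes [23, 12, 26, 5, 7, 35, 4, 25, 37]

Place pivot at position 8: [23, 12, 26, 5, 7, 35, 4, 25, 37]
Pivot position: 8

After partitioning with pivot 37, the array becomes [23, 12, 26, 5, 7, 35, 4, 25, 37]. The pivot is placed at index 8. All elements to the left of the pivot are <= 37, and all elements to the right are > 37.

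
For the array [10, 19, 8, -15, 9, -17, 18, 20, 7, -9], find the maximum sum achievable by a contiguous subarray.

Using Kadane's algorithm on [10, 19, 8, -15, 9, -17, 18, 20, 7, -9]:

Scanning through the array:
Position 1 (value 19): max_ending_here = 29, max_so_far = 29
Position 2 (value 8): max_ending_here = 37, max_so_far = 37
Position 3 (value -15): max_ending_here = 22, max_so_far = 37
Position 4 (value 9): max_ending_here = 31, max_so_far = 37
Position 5 (value -17): max_ending_here = 14, max_so_far = 37
Position 6 (value 18): max_ending_here = 32, max_so_far = 37
Position 7 (value 20): max_ending_here = 52, max_so_far = 52
Position 8 (value 7): max_ending_here = 59, max_so_far = 59
Position 9 (value -9): max_ending_here = 50, max_so_far = 59

Maximum subarray: [10, 19, 8, -15, 9, -17, 18, 20, 7]
Maximum sum: 59

The maximum subarray is [10, 19, 8, -15, 9, -17, 18, 20, 7] with sum 59. This subarray runs from index 0 to index 8.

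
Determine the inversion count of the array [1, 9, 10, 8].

Finding inversions in [1, 9, 10, 8]:

(1, 3): arr[1]=9 > arr[3]=8
(2, 3): arr[2]=10 > arr[3]=8

Total inversions: 2

The array has 2 inversion(s): (1,3), (2,3). Each pair (i,j) satisfies i < j and arr[i] > arr[j].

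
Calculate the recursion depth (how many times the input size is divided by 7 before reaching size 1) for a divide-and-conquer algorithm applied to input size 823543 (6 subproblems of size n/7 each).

For divide and conquer with division factor 7:

Problem sizes at each level:
Level 0: 823543
Level 1: 117649
Level 2: 16807
Level 3: 2401
Level 4: 343
Level 5: 49
Level 6: 7
Level 7: 1

The root is level 0 and the size-1 base case is level 7 (the tree spans levels 0 through 7, i.e. 8 levels counting the root), so the depth is the number of divisions: log_7(823543) = 7

The recursion tree depth is log_7(823543) = 7. At each level, the problem size is divided by 7, so it takes 7 divisions to reduce to a base case of size 1. The algorithm makes 6 recursive calls at each level.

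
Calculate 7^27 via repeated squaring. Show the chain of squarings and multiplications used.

Computing 7^27 by squaring (build up from 7^1; each line after the first costs one multiplication):

7^1 = 7
7^2 = (7^1)^2 = 7^2 = 49
7^3 = 7 * 7^2 = 7 * 49 = 343
7^6 = (7^3)^2 = 343^2 = 117649
7^12 = (7^6)^2 = 117649^2 = 13841287201
7^13 = 7 * 7^12 = 7 * 13841287201 = 96889010407
7^26 = (7^13)^2 = 96889010407^2 = 9387480337647754305649
7^27 = 7 * 7^26 = 7 * 9387480337647754305649 = 65712362363534280139543

Result: 65712362363534280139543
Multiplications needed: 7 (7 lines after 7^1)

7^27 = 65712362363534280139543. Using exponentiation by squaring, this requires 7 multiplications. The key idea: if the exponent is even, square the half-power; if odd, multiply by the base once.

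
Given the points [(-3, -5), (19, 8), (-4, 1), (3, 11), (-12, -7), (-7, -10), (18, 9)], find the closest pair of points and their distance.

Computing all pairwise distances among 7 points:

d((-3, -5), (19, 8)) = 25.5539
d((-3, -5), (-4, 1)) = 6.0828
d((-3, -5), (3, 11)) = 17.088
d((-3, -5), (-12, -7)) = 9.2195
d((-3, -5), (-7, -10)) = 6.4031
d((-3, -5), (18, 9)) = 25.2389
d((19, 8), (-4, 1)) = 24.0416
d((19, 8), (3, 11)) = 16.2788
d((19, 8), (-12, -7)) = 34.4384
d((19, 8), (-7, -10)) = 31.6228
d((19, 8), (18, 9)) = 1.4142 <-- minimum
d((-4, 1), (3, 11)) = 12.2066
d((-4, 1), (-12, -7)) = 11.3137
d((-4, 1), (-7, -10)) = 11.4018
d((-4, 1), (18, 9)) = 23.4094
d((3, 11), (-12, -7)) = 23.4307
d((3, 11), (-7, -10)) = 23.2594
d((3, 11), (18, 9)) = 15.1327
d((-12, -7), (-7, -10)) = 5.831
d((-12, -7), (18, 9)) = 34.0
d((-7, -10), (18, 9)) = 31.4006

Closest pair: (19, 8) and (18, 9) with distance 1.4142

The closest pair is (19, 8) and (18, 9) with Euclidean distance 1.4142. For 7 points, brute-force pairwise comparison is shown above. For large n, the divide-and-conquer algorithm (sort by x, recurse on halves, check the dividing strip) achieves O(n log n).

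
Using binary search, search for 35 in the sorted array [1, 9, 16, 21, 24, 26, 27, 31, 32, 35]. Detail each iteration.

Binary search for 35 in [1, 9, 16, 21, 24, 26, 27, 31, 32, 35]:

lo=0, hi=9, mid=4, arr[mid]=24 -> 24 < 35, search right half
lo=5, hi=9, mid=7, arr[mid]=31 -> 31 < 35, search right half
lo=8, hi=9, mid=8, arr[mid]=32 -> 32 < 35, search right half
lo=9, hi=9, mid=9, arr[mid]=35 -> Found target at index 9!

Binary search finds 35 at index 9 after 4 comparisons. The search repeatedly halves the search space by comparing with the middle element.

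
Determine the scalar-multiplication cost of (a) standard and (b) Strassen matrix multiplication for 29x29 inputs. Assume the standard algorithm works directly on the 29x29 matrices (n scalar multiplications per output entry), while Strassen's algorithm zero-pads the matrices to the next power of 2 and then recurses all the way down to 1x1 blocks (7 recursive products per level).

Matrix multiplication for 29x29 matrices:

Strassen's algorithm requires power-of-2 dimensions. Pad 29x29 to 32x32 (next power of 2).

Standard algorithm: 29^3 = 24389 multiplications
Strassen's algorithm: 7^(log2(32)) = 7^5 = 16807 multiplications
Savings: 24389 - 16807 = 7582 multiplications

Standard: 24389 multiplications (29^3). Strassen: 16807 multiplications (7^5, after padding to 32x32). Strassen reduces 8 recursive multiplications to 7 at each level.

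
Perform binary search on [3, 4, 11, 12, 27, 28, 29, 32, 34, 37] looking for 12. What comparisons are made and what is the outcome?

Binary search for 12 in [3, 4, 11, 12, 27, 28, 29, 32, 34, 37]:

lo=0, hi=9, mid=4, arr[mid]=27 -> 27 > 12, search left half
lo=0, hi=3, mid=1, arr[mid]=4 -> 4 < 12, search right half
lo=2, hi=3, mid=2, arr[mid]=11 -> 11 < 12, search right half
lo=3, hi=3, mid=3, arr[mid]=12 -> Found target at index 3!

Binary search finds 12 at index 3 after 4 comparisons. The search repeatedly halves the search space by comparing with the middle element.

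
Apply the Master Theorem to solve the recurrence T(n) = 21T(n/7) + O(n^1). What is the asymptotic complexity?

Master Theorem for T(n) = 21T(n/7) + O(n^1):

a = 21, b = 7, c = 1
log_b(a) = log_7(21) = 1.5646

Case 1: c = 1 < log_7(21) = 1.5646
T(n) = O(n^(log_7 21))

For T(n) = 21T(n/7) + O(n^1): log_7(21) = 1.5646. This is Case 1 of the Master Theorem (c < log_b(a), work dominated by leaves), giving O(n^(log_7 21)).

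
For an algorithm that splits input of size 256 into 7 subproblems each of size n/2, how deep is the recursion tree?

For divide and conquer with division factor 2:

Problem sizes at each level:
Level 0: 256
Level 1: 128
Level 2: 64
Level 3: 32
Level 4: 16
Level 5: 8
Level 6: 4
Level 7: 2
Level 8: 1

The root is level 0 and the size-1 base case is level 8 (the tree spans levels 0 through 8, i.e. 9 levels counting the root), so the depth is the number of divisions: log_2(256) = 8

The recursion tree depth is log_2(256) = 8. At each level, the problem size is divided by 2, so it takes 8 divisions to reduce to a base case of size 1. The algorithm makes 7 recursive calls at each level.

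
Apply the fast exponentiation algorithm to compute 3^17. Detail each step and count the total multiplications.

Computing 3^17 by squaring (build up from 3^1; each line after the first costs one multiplication):

3^1 = 3
3^2 = (3^1)^2 = 3^2 = 9
3^4 = (3^2)^2 = 9^2 = 81
3^8 = (3^4)^2 = 81^2 = 6561
3^16 = (3^8)^2 = 6561^2 = 43046721
3^17 = 3 * 3^16 = 3 * 43046721 = 129140163

Result: 129140163
Multiplications needed: 5 (5 lines after 3^1)

3^17 = 129140163. Using exponentiation by squaring, this requires 5 multiplications. The key idea: if the exponent is even, square the half-power; if odd, multiply by the base once.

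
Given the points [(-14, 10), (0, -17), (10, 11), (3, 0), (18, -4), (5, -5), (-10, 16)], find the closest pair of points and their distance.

Computing all pairwise distances among 7 points:

d((-14, 10), (0, -17)) = 30.4138
d((-14, 10), (10, 11)) = 24.0208
d((-14, 10), (3, 0)) = 19.7231
d((-14, 10), (18, -4)) = 34.9285
d((-14, 10), (5, -5)) = 24.2074
d((-14, 10), (-10, 16)) = 7.2111
d((0, -17), (10, 11)) = 29.7321
d((0, -17), (3, 0)) = 17.2627
d((0, -17), (18, -4)) = 22.2036
d((0, -17), (5, -5)) = 13.0
d((0, -17), (-10, 16)) = 34.4819
d((10, 11), (3, 0)) = 13.0384
d((10, 11), (18, -4)) = 17.0
d((10, 11), (5, -5)) = 16.7631
d((10, 11), (-10, 16)) = 20.6155
d((3, 0), (18, -4)) = 15.5242
d((3, 0), (5, -5)) = 5.3852 <-- minimum
d((3, 0), (-10, 16)) = 20.6155
d((18, -4), (5, -5)) = 13.0384
d((18, -4), (-10, 16)) = 34.4093
d((5, -5), (-10, 16)) = 25.807

Closest pair: (3, 0) and (5, -5) with distance 5.3852

The closest pair is (3, 0) and (5, -5) with Euclidean distance 5.3852. For 7 points, brute-force pairwise comparison is shown above. For large n, the divide-and-conquer algorithm (sort by x, recurse on halves, check the dividing strip) achieves O(n log n).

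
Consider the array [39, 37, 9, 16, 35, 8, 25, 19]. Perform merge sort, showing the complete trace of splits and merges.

Merge sort trace:

Split: [39, 37, 9, 16, 35, 8, 25, 19] -> [39, 37, 9, 16] and [35, 8, 25, 19]
  Split: [39, 37, 9, 16] -> [39, 37] and [9, 16]
    Split: [39, 37] -> [39] and [37]
    Merge: [39] + [37] -> [37, 39]
    Split: [9, 16] -> [9] and [16]
    Merge: [9] + [16] -> [9, 16]
  Merge: [37, 39] + [9, 16] -> [9, 16, 37, 39]
  Split: [35, 8, 25, 19] -> [35, 8] and [25, 19]
    Split: [35, 8] -> [35] and [8]
    Merge: [35] + [8] -> [8, 35]
    Split: [25, 19] -> [25] and [19]
    Merge: [25] + [19] -> [19, 25]
  Merge: [8, 35] + [19, 25] -> [8, 19, 25, 35]
Merge: [9, 16, 37, 39] + [8, 19, 25, 35] -> [8, 9, 16, 19, 25, 35, 37, 39]

Final sorted array: [8, 9, 16, 19, 25, 35, 37, 39]

The merge sort proceeds by recursively splitting the array and merging sorted halves.
After all merges, the sorted array is [8, 9, 16, 19, 25, 35, 37, 39].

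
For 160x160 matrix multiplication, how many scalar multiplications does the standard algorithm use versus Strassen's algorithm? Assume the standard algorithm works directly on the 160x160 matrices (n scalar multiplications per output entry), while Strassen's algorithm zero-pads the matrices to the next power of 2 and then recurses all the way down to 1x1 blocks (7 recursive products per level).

Matrix multiplication for 160x160 matrices:

Strassen's algorithm requires power-of-2 dimensions. Pad 160x160 to 256x256 (next power of 2).

Standard algorithm: 160^3 = 4096000 multiplications
Strassen's algorithm: 7^(log2(256)) = 7^8 = 5764801 multiplications
Difference: 4096000 - 5764801 = -1668801 (Strassen uses MORE here due to padding overhead — for small or just-over-power-of-2 n, padding can outweigh the per-level savings)

Standard: 4096000 multiplications (160^3). Strassen: 5764801 multiplications (7^8, after padding to 256x256). Strassen reduces 8 recursive multiplications to 7 at each level.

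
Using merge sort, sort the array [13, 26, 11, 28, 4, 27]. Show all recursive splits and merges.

Merge sort trace:

Split: [13, 26, 11, 28, 4, 27] -> [13, 26, 11] and [28, 4, 27]
  Split: [13, 26, 11] -> [13] and [26, 11]
    Split: [26, 11] -> [26] and [11]
    Merge: [26] + [11] -> [11, 26]
  Merge: [13] + [11, 26] -> [11, 13, 26]
  Split: [28, 4, 27] -> [28] and [4, 27]
    Split: [4, 27] -> [4] and [27]
    Merge: [4] + [27] -> [4, 27]
  Merge: [28] + [4, 27] -> [4, 27, 28]
Merge: [11, 13, 26] + [4, 27, 28] -> [4, 11, 13, 26, 27, 28]

Final sorted array: [4, 11, 13, 26, 27, 28]

The merge sort proceeds by recursively splitting the array and merging sorted halves.
After all merges, the sorted array is [4, 11, 13, 26, 27, 28].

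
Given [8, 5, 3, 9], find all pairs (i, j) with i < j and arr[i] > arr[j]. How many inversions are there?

Finding inversions in [8, 5, 3, 9]:

(0, 1): arr[0]=8 > arr[1]=5
(0, 2): arr[0]=8 > arr[2]=3
(1, 2): arr[1]=5 > arr[2]=3

Total inversions: 3

The array has 3 inversion(s): (0,1), (0,2), (1,2). Each pair (i,j) satisfies i < j and arr[i] > arr[j].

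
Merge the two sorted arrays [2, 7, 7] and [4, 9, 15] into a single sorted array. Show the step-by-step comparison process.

Merging process:

Compare 2 vs 4: take 2 from left. Merged: [2]
Compare 7 vs 4: take 4 from right. Merged: [2, 4]
Compare 7 vs 9: take 7 from left. Merged: [2, 4, 7]
Compare 7 vs 9: take 7 from left. Merged: [2, 4, 7, 7]
Append remaining from right: [9, 15]. Merged: [2, 4, 7, 7, 9, 15]

Final merged array: [2, 4, 7, 7, 9, 15]
Total comparisons: 4

The merged array is [2, 4, 7, 7, 9, 15], requiring 4 comparisons. The merge step runs in O(n) time where n is the total number of elements.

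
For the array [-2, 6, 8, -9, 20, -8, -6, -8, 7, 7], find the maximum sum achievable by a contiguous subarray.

Using Kadane's algorithm on [-2, 6, 8, -9, 20, -8, -6, -8, 7, 7]:

Scanning through the array:
Position 1 (value 6): max_ending_here = 6, max_so_far = 6
Position 2 (value 8): max_ending_here = 14, max_so_far = 14
Position 3 (value -9): max_ending_here = 5, max_so_far = 14
Position 4 (value 20): max_ending_here = 25, max_so_far = 25
Position 5 (value -8): max_ending_here = 17, max_so_far = 25
Position 6 (value -6): max_ending_here = 11, max_so_far = 25
Position 7 (value -8): max_ending_here = 3, max_so_far = 25
Position 8 (value 7): max_ending_here = 10, max_so_far = 25
Position 9 (value 7): max_ending_here = 17, max_so_far = 25

Maximum subarray: [6, 8, -9, 20]
Maximum sum: 25

The maximum subarray is [6, 8, -9, 20] with sum 25. This subarray runs from index 1 to index 4.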